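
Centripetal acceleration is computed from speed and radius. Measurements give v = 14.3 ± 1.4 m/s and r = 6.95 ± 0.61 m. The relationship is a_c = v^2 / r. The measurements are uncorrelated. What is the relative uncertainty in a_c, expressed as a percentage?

Each factor contributes (exponent × relative error)² to (δa_c/a_c)²:
  (2·δv/v)² = (2×0.0979)² = 0.0383;  (-1·δr/r)² = (-1×0.0878)² = 0.00770
δa_c/a_c = √(0.0460) = 0.215

21.5%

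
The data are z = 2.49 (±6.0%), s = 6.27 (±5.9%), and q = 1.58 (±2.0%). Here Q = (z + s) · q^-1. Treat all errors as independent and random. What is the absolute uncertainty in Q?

Let u = z + s = 8.76. δu = √(δz² + δs²) = √(0.0223 + 0.137) = 0.399, so δu/u = 0.0455.
Q is then a monomial in u, q:
δQ/Q = √((δu/u)² + (-1·δq/q)²) = √(0.00207 + 0.000400) = 0.0497
Q = 5.54, so δQ = 0.0497 × 5.54 = 0.276.

0.276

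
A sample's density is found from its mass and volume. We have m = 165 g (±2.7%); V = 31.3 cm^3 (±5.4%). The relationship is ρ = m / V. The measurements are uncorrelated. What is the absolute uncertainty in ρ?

0.318 g/cm^3

ρ is a product of powers, so relative uncertainties combine in quadrature:
  (1·δm/m)² = (1×0.0270)² = 0.000729;  (-1·δV/V)² = (-1×0.0540)² = 0.00292
δρ/ρ = √(0.00365) = 0.0604
ρ = 5.27 g/cm^3, so δρ = 0.0604 × 5.27 = 0.318 g/cm^3.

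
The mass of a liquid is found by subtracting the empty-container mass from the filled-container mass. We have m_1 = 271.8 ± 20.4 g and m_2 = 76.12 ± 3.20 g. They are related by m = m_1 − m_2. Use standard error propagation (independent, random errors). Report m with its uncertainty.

195.7 ± 20.6 g

Each term contributes (cᵢ δxᵢ)² to (δm)²:
  (δm_1)² = 416;  (δm_2)² = 10.2
δm = √(426) = 20.6 g
m = 195.7 g.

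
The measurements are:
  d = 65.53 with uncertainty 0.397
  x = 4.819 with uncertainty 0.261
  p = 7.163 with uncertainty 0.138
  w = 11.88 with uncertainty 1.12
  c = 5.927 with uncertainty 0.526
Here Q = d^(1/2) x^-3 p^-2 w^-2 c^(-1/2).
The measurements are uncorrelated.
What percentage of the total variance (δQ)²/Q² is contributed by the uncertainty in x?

(δQ/Q)² = (½·δd/d)² + (-3·δx/x)² + (-2·δp/p)² + (-2·δw/w)² + (−½·δc/c)²
  d term: (0.5×0.00606)² = 9.18e-06
  x term: (-3×0.0542)² = 0.0264
  p term: (-2×0.0193)² = 0.00148
  w term: (-2×0.0943)² = 0.0356
  c term: (-0.5×0.0887)² = 0.00197
Total = 0.0654. Share from x = 0.0264/0.0654 = 0.404.

40.4%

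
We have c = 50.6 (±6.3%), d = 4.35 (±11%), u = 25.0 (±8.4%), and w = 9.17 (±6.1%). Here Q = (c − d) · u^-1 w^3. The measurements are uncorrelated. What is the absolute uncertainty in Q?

304

Let h = c − d = 46.2. δh = √(δc² + δd²) = √(10.2 + 0.229) = 3.22, so δh/h = 0.0697.
Q is then a monomial in h, u, w:
δQ/Q = √((δh/h)² + (-1·δu/u)² + (3·δw/w)²) = √(0.00486 + 0.00706 + 0.0335) = 0.213
Q = 1430, so δQ = 0.213 × 1430 = 304.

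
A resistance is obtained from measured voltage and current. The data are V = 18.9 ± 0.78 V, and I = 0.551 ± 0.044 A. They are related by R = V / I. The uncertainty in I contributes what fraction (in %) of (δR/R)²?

78.9%

(δR/R)² = (1·δV/V)² + (-1·δI/I)²
  V term: (1×0.0413)² = 0.00170
  I term: (-1×0.0799)² = 0.00638
Total = 0.00808. Share from I = 0.00638/0.00808 = 0.789.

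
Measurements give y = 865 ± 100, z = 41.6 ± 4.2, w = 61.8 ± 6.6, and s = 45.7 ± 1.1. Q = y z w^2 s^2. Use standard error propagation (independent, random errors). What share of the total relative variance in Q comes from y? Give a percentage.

18.7%

(δQ/Q)² = (1·δy/y)² + (1·δz/z)² + (2·δw/w)² + (2·δs/s)²
  y term: (1×0.116)² = 0.0134
  z term: (1×0.101)² = 0.0102
  w term: (2×0.107)² = 0.0456
  s term: (2×0.0241)² = 0.00232
Total = 0.0715. Share from y = 0.0134/0.0715 = 0.187.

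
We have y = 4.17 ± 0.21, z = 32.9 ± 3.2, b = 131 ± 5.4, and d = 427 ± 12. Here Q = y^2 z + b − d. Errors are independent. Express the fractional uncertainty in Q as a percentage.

Let p = y^2·z = 572. δp/p = √((2·δy/y)² + (1·δz/z)²) = √(0.0101 + 0.00946) = 0.140, so δp = 80.1.
Q = p + b − d: δQ = √(δp² + δb² + δd²) = √(6420 + 29.2 + 144) = 81.2
Q = 276, so δQ/Q = 81.2/276 = 0.294.

29.4%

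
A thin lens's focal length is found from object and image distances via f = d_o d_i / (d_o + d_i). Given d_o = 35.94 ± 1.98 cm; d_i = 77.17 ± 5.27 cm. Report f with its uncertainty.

24.52 ± 1.06 cm

∂f/∂d_o = (d_i/(d_o+d_i))² = 0.465;  ∂f/∂d_i = (d_o/(d_o+d_i))² = 0.101
δf = √((∂f/∂d_o · δd_o)² + (∂f/∂d_i · δd_i)²) = √(0.849 + 0.283) = 1.06 cm
f = 24.52 cm.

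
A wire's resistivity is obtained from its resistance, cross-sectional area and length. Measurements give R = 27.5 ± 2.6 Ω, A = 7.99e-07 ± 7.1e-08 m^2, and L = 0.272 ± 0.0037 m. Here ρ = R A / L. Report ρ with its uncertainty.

Relative error in a monomial: (δρ/ρ)² = Σ (nᵢ · δxᵢ/xᵢ)².
  (1·δR/R)² = (1×0.0945)² = 0.00894;  (1·δA/A)² = (1×0.0889)² = 0.00790;  (-1·δL/L)² = (-1×0.0136)² = 0.000185
δρ/ρ = √(0.0170) = 0.130
ρ = 8.08e-05 Ω·m, so δρ = 0.130 × 8.08e-05 = 1.05e-05 Ω·m.

(8.08 ± 1.05) × 10^-5 Ω·m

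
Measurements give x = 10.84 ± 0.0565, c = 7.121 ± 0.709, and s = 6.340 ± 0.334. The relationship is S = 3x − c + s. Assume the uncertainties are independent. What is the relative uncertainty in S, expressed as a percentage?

2.53%

S is a linear combination, so absolute uncertainties add in quadrature:
  (3·δx)² = 0.0287;  (δc)² = 0.503;  (δs)² = 0.112
δS = √(0.643) = 0.802
S = 31.74, so δS/S = 0.802/31.74 = 0.0253.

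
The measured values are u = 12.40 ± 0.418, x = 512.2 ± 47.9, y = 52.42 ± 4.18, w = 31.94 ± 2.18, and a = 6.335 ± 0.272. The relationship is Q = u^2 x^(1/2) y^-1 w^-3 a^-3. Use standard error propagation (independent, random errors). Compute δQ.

2.14e-06

Products/powers → add relative errors in quadrature, weighted by exponent:
  (2·δu/u)² = (2×0.0337)² = 0.00455;  (½·δx/x)² = (0.5×0.0935)² = 0.00219;  (-1·δy/y)² = (-1×0.0797)² = 0.00636;  (-3·δw/w)² = (-3×0.0683)² = 0.0419;  (-3·δa/a)² = (-3×0.0429)² = 0.0166
δQ/Q = √(0.0716) = 0.268
Q = 8.013e-06, so δQ = 0.268 × 8.013e-06 = 2.14e-06.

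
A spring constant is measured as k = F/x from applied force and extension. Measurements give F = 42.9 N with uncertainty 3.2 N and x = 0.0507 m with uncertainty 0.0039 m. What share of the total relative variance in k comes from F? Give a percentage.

48.5%

(δk/k)² = (1·δF/F)² + (-1·δx/x)²
  F term: (1×0.0746)² = 0.00556
  x term: (-1×0.0769)² = 0.00592
Total = 0.0115. Share from F = 0.00556/0.0115 = 0.485.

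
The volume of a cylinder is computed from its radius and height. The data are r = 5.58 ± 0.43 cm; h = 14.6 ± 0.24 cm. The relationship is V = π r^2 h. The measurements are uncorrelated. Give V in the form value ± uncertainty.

1430 ± 221 cm^3

Products/powers → add relative errors in quadrature, weighted by exponent:
  (2·δr/r)² = (2×0.0771)² = 0.0238;  (1·δh/h)² = (1×0.0164)² = 0.000270
δV/V = √(0.0240) = 0.155
V = 1430 cm^3, so δV = 0.155 × 1430 = 221 cm^3.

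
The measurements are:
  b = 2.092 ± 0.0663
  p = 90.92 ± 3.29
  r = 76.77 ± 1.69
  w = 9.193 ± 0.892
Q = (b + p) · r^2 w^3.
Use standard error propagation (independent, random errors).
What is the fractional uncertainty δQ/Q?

0.297

Let u = b + p = 93.01. δu = √(δb² + δp²) = √(0.00440 + 10.8) = 3.29, so δu/u = 0.0354.
Q is then a monomial in u, r, w:
δQ/Q = √((δu/u)² + (2·δr/r)² + (3·δw/w)²) = √(0.00125 + 0.00194 + 0.0847) = 0.297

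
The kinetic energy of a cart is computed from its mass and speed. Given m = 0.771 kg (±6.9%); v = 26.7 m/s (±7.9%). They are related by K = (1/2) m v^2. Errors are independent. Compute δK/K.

0.172

For a monomial K ∝ m, v^2, fractional errors add in quadrature:
  (1·δm/m)² = (1×0.0690)² = 0.00476;  (2·δv/v)² = (2×0.0790)² = 0.0250
δK/K = √(0.0297) = 0.172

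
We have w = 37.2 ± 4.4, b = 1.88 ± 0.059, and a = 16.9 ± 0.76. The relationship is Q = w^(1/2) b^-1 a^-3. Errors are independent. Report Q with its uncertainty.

0.000672 ± 0.000101

Since Q is a product/quotient, work with relative uncertainties:
  (½·δw/w)² = (0.5×0.118)² = 0.00350;  (-1·δb/b)² = (-1×0.0314)² = 0.000985;  (-3·δa/a)² = (-3×0.0450)² = 0.0182
δQ/Q = √(0.0227) = 0.151
Q = 0.000672, so δQ = 0.151 × 0.000672 = 0.000101.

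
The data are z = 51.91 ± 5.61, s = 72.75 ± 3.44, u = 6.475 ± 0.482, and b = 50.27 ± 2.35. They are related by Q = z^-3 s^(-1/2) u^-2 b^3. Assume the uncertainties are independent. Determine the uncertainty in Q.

0.000975

Relative error in a monomial: (δQ/Q)² = Σ (nᵢ · δxᵢ/xᵢ)².
  (-3·δz/z)² = (-3×0.108)² = 0.105;  (−½·δs/s)² = (-0.5×0.0473)² = 0.000559;  (-2·δu/u)² = (-2×0.0744)² = 0.0222;  (3·δb/b)² = (3×0.0467)² = 0.0197
δQ/Q = √(0.148) = 0.384
Q = 0.002540, so δQ = 0.384 × 0.002540 = 0.000975.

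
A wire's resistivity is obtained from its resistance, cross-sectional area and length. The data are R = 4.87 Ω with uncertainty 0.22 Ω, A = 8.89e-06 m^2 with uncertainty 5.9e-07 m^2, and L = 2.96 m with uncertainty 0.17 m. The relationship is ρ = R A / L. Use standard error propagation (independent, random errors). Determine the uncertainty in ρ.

1.44e-06 Ω·m

Products/powers → add relative errors in quadrature, weighted by exponent:
  (1·δR/R)² = (1×0.0452)² = 0.00204;  (1·δA/A)² = (1×0.0664)² = 0.00440;  (-1·δL/L)² = (-1×0.0574)² = 0.00330
δρ/ρ = √(0.00974) = 0.0987
ρ = 1.46e-05 Ω·m, so δρ = 0.0987 × 1.46e-05 = 1.44e-06 Ω·m.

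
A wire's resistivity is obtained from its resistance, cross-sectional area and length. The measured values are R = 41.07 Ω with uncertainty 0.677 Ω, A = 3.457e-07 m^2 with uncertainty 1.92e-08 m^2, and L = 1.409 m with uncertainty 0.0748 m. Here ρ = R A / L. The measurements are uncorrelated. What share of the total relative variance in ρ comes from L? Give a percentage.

45.6%

(δρ/ρ)² = (1·δR/R)² + (1·δA/A)² + (-1·δL/L)²
  R term: (1×0.0165)² = 0.000272
  A term: (1×0.0555)² = 0.00308
  L term: (-1×0.0531)² = 0.00282
Total = 0.00617. Share from L = 0.00282/0.00617 = 0.456.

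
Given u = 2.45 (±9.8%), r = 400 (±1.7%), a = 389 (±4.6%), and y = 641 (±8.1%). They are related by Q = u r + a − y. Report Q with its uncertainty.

728 ± 112

Let p = u·r = 980. δp/p = √((1·δu/u)² + (1·δr/r)²) = √(0.00960 + 0.000289) = 0.0995, so δp = 97.5.
Q = p + a − y: δQ = √(δp² + δa² + δy²) = √(9500 + 320 + 2700) = 112
Q = 728.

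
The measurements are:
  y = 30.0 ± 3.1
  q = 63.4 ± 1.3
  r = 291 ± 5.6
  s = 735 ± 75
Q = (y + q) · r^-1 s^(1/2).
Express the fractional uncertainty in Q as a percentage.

6.53%

Let u = y + q = 93.4. δu = √(δy² + δq²) = √(9.61 + 1.69) = 3.36, so δu/u = 0.0360.
Q is then a monomial in u, r, s:
δQ/Q = √((δu/u)² + (-1·δr/r)² + (½·δs/s)²) = √(0.00130 + 0.000370 + 0.00260) = 0.0653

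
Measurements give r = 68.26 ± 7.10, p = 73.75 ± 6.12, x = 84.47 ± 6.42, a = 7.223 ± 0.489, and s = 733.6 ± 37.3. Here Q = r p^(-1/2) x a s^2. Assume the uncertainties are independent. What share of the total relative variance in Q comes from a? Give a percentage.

(δQ/Q)² = (1·δr/r)² + (−½·δp/p)² + (1·δx/x)² + (1·δa/a)² + (2·δs/s)²
  r term: (1×0.104)² = 0.0108
  p term: (-0.5×0.0830)² = 0.00172
  x term: (1×0.0760)² = 0.00578
  a term: (1×0.0677)² = 0.00458
  s term: (2×0.0508)² = 0.0103
Total = 0.0332. Share from a = 0.00458/0.0332 = 0.138.

13.8%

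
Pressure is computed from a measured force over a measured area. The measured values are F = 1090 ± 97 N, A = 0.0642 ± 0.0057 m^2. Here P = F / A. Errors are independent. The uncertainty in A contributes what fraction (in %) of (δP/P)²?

49.9%

(δP/P)² = (1·δF/F)² + (-1·δA/A)²
  F term: (1×0.0890)² = 0.00792
  A term: (-1×0.0888)² = 0.00788
Total = 0.0158. Share from A = 0.00788/0.0158 = 0.499.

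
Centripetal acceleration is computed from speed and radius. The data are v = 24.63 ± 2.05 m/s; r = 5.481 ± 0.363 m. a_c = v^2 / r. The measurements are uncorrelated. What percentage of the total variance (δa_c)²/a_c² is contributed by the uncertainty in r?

13.7%

(δa_c/a_c)² = (2·δv/v)² + (-1·δr/r)²
  v term: (2×0.0832)² = 0.0277
  r term: (-1×0.0662)² = 0.00439
Total = 0.0321. Share from r = 0.00439/0.0321 = 0.137.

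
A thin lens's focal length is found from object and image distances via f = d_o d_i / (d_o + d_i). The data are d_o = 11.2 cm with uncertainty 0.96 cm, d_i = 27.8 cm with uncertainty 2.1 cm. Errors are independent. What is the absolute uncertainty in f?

∂f/∂d_o = (d_i/(d_o+d_i))² = 0.508;  ∂f/∂d_i = (d_o/(d_o+d_i))² = 0.0825
δf = √((∂f/∂d_o · δd_o)² + (∂f/∂d_i · δd_i)²) = √(0.238 + 0.0300) = 0.518 cm

0.518 cm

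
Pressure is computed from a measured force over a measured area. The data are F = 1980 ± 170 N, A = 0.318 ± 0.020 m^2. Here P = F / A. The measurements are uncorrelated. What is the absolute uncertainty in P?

For a monomial P ∝ F, A^-1, fractional errors add in quadrature:
  (1·δF/F)² = (1×0.0859)² = 0.00737;  (-1·δA/A)² = (-1×0.0629)² = 0.00396
δP/P = √(0.0113) = 0.106
P = 6230 Pa, so δP = 0.106 × 6230 = 663 Pa.

663 Pa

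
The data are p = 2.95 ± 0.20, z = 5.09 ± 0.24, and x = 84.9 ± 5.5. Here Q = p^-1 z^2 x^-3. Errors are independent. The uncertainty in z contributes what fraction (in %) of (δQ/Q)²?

17.3%

(δQ/Q)² = (-1·δp/p)² + (2·δz/z)² + (-3·δx/x)²
  p term: (-1×0.0678)² = 0.00460
  z term: (2×0.0472)² = 0.00889
  x term: (-3×0.0648)² = 0.0378
Total = 0.0513. Share from z = 0.00889/0.0513 = 0.173.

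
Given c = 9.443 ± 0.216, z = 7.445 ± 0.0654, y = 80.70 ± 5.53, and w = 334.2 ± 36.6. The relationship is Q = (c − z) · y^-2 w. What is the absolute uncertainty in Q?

0.0214

Let u = c − z = 1.998. δu = √(δc² + δz²) = √(0.0467 + 0.00428) = 0.226, so δu/u = 0.113.
Q is then a monomial in u, y, w:
δQ/Q = √((δu/u)² + (-2·δy/y)² + (1·δw/w)²) = √(0.0128 + 0.0188 + 0.0120) = 0.209
Q = 0.1025, so δQ = 0.209 × 0.1025 = 0.0214.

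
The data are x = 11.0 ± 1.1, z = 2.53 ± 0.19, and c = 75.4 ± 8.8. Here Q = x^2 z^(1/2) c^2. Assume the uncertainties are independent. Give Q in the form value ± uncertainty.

Each factor contributes (exponent × relative error)² to (δQ/Q)²:
  (2·δx/x)² = (2×0.100)² = 0.0400;  (½·δz/z)² = (0.5×0.0751)² = 0.00141;  (2·δc/c)² = (2×0.117)² = 0.0545
δQ/Q = √(0.0959) = 0.310
Q = 1.09e+06, so δQ = 0.310 × 1.09e+06 = 3.39e+05.

(1.09 ± 0.339) × 10^6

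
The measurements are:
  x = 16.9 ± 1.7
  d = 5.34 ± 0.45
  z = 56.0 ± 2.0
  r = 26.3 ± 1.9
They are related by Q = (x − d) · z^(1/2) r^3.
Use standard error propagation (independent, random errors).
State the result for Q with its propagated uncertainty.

(1.57 ± 0.418) × 10^6

Let u = x − d = 11.6. δu = √(δx² + δd²) = √(2.89 + 0.203) = 1.76, so δu/u = 0.152.
Q is then a monomial in u, z, r:
δQ/Q = √((δu/u)² + (½·δz/z)² + (3·δr/r)²) = √(0.0231 + 0.000319 + 0.0470) = 0.265
Q = 1.57e+06, so δQ = 0.265 × 1.57e+06 = 4.18e+05.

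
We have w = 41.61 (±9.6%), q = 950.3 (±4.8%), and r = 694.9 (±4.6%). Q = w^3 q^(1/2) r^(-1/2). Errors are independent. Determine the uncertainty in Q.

Relative error in a monomial: (δQ/Q)² = Σ (nᵢ · δxᵢ/xᵢ)².
  (3·δw/w)² = (3×0.0960)² = 0.0829;  (½·δq/q)² = (0.5×0.0480)² = 0.000576;  (−½·δr/r)² = (-0.5×0.0460)² = 0.000529
δQ/Q = √(0.0840) = 0.290
Q = 84250, so δQ = 0.290 × 84250 = 24400.

24400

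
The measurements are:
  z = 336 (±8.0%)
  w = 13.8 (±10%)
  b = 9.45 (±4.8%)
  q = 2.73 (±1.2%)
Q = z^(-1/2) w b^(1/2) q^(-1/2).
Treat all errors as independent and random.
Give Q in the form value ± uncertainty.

Since Q is a product/quotient, work with relative uncertainties:
  (−½·δz/z)² = (-0.5×0.0800)² = 0.00160;  (1·δw/w)² = (1×0.100)² = 0.0100;  (½·δb/b)² = (0.5×0.0480)² = 0.000576;  (−½·δq/q)² = (-0.5×0.0120)² = 3.6e-05
δQ/Q = √(0.0122) = 0.111
Q = 1.40, so δQ = 0.111 × 1.40 = 0.155.

1.40 ± 0.155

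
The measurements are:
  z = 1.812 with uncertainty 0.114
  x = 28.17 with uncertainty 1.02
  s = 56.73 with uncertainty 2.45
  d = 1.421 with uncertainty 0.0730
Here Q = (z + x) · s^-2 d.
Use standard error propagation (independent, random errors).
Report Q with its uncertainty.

Let u = z + x = 29.98. δu = √(δz² + δx²) = √(0.0130 + 1.04) = 1.03, so δu/u = 0.0342.
Q is then a monomial in u, s, d:
δQ/Q = √((δu/u)² + (-2·δs/s)² + (1·δd/d)²) = √(0.00117 + 0.00746 + 0.00264) = 0.106
Q = 0.01324, so δQ = 0.106 × 0.01324 = 0.00141.

0.01324 ± 0.00141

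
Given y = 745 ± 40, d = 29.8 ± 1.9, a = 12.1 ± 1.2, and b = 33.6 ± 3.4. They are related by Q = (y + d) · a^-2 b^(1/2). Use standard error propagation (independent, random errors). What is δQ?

6.48

Let u = y + d = 775. δu = √(δy² + δd²) = √(1600 + 3.61) = 40.0, so δu/u = 0.0517.
Q is then a monomial in u, a, b:
δQ/Q = √((δu/u)² + (-2·δa/a)² + (½·δb/b)²) = √(0.00267 + 0.0393 + 0.00256) = 0.211
Q = 30.7, so δQ = 0.211 × 30.7 = 6.48.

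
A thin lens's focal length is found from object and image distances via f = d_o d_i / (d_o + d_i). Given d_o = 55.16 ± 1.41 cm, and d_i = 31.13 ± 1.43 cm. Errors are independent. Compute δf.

0.612 cm

∂f/∂d_o = (d_i/(d_o+d_i))² = 0.130;  ∂f/∂d_i = (d_o/(d_o+d_i))² = 0.409
δf = √((∂f/∂d_o · δd_o)² + (∂f/∂d_i · δd_i)²) = √(0.0337 + 0.341) = 0.612 cm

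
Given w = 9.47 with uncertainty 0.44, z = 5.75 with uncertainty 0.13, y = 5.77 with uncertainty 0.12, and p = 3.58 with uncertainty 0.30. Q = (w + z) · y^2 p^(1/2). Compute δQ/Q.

0.0663

Let u = w + z = 15.2. δu = √(δw² + δz²) = √(0.194 + 0.0169) = 0.459, so δu/u = 0.0301.
Q is then a monomial in u, y, p:
δQ/Q = √((δu/u)² + (2·δy/y)² + (½·δp/p)²) = √(0.000909 + 0.00173 + 0.00176) = 0.0663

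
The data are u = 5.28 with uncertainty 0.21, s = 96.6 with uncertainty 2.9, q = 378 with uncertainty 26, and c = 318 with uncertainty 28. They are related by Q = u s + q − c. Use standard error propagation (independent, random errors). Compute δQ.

Let p = u·s = 510. δp/p = √((1·δu/u)² + (1·δs/s)²) = √(0.00158 + 0.000901) = 0.0498, so δp = 25.4.
Q = p + q − c: δQ = √(δp² + δq² + δc²) = √(646 + 676 + 784) = 45.9

45.9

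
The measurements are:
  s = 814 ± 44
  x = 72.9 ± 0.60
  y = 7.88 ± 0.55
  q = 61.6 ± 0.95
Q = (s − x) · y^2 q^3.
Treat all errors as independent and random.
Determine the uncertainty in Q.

Let u = s − x = 741. δu = √(δs² + δx²) = √(1940 + 0.360) = 44.0, so δu/u = 0.0594.
Q is then a monomial in u, y, q:
δQ/Q = √((δu/u)² + (2·δy/y)² + (3·δq/q)²) = √(0.00353 + 0.0195 + 0.00214) = 0.159
Q = 1.08e+10, so δQ = 0.159 × 1.08e+10 = 1.71e+09.

1.71e+09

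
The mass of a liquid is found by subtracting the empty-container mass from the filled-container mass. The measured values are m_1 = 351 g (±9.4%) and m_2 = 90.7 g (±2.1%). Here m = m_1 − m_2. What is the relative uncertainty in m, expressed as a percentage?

For a sum/difference, combine absolute errors in quadrature:
  (δm_1)² = 1090;  (δm_2)² = 3.63
δm = √(1090) = 33.0 g
m = 260 g, so δm/m = 33.0/260 = 0.127.

12.7%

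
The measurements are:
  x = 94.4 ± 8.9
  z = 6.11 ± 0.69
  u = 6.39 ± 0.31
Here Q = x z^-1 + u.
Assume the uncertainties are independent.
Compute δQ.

Let p = x·z^-1 = 15.5. δp/p = √((1·δx/x)² + (-1·δz/z)²) = √(0.00889 + 0.0128) = 0.147, so δp = 2.27.
Q = p + u: δQ = √(δp² + δu²) = √(5.17 + 0.0961) = 2.29

2.29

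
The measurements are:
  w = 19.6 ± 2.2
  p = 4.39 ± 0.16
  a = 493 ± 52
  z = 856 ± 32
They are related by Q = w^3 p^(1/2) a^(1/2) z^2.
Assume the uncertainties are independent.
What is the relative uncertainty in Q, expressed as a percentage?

Relative error in a monomial: (δQ/Q)² = Σ (nᵢ · δxᵢ/xᵢ)².
  (3·δw/w)² = (3×0.112)² = 0.113;  (½·δp/p)² = (0.5×0.0364)² = 0.000332;  (½·δa/a)² = (0.5×0.105)² = 0.00278;  (2·δz/z)² = (2×0.0374)² = 0.00559
δQ/Q = √(0.122) = 0.349

34.9%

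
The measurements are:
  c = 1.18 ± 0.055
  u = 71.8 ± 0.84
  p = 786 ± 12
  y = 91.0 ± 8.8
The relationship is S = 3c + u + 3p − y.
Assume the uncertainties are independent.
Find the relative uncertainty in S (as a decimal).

Each term contributes (cᵢ δxᵢ)² to (δS)²:
  (3·δc)² = 0.0272;  (δu)² = 0.706;  (3·δp)² = 1300;  (δy)² = 77.4
δS = √(1370) = 37.1
S = 2340, so δS/S = 37.1/2340 = 0.0158.

0.0158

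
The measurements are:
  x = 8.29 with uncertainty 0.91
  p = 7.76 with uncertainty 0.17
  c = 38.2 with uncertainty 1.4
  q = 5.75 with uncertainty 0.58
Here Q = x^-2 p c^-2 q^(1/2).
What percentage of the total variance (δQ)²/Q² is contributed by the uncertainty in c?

(δQ/Q)² = (-2·δx/x)² + (1·δp/p)² + (-2·δc/c)² + (½·δq/q)²
  x term: (-2×0.110)² = 0.0482
  p term: (1×0.0219)² = 0.000480
  c term: (-2×0.0366)² = 0.00537
  q term: (0.5×0.101)² = 0.00254
Total = 0.0566. Share from c = 0.00537/0.0566 = 0.0949.

9.49%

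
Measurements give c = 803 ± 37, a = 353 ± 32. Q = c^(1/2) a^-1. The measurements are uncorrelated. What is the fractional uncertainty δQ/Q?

Relative error in a monomial: (δQ/Q)² = Σ (nᵢ · δxᵢ/xᵢ)².
  (½·δc/c)² = (0.5×0.0461)² = 0.000531;  (-1·δa/a)² = (-1×0.0907)² = 0.00822
δQ/Q = √(0.00875) = 0.0935

0.0935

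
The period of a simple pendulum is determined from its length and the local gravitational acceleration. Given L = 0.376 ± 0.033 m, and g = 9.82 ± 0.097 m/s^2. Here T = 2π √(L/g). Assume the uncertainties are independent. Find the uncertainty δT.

0.0543 s

T is a product of powers, so relative uncertainties combine in quadrature:
  (½·δL/L)² = (0.5×0.0878)² = 0.00193;  (−½·δg/g)² = (-0.5×0.00988)² = 2.44e-05
δT/T = √(0.00195) = 0.0442
T = 1.23 s, so δT = 0.0442 × 1.23 = 0.0543 s.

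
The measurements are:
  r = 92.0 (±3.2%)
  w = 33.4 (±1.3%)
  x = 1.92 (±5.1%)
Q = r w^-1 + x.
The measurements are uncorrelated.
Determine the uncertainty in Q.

Let p = r·w^-1 = 2.75. δp/p = √((1·δr/r)² + (-1·δw/w)²) = √(0.00102 + 0.000169) = 0.0345, so δp = 0.0951.
Q = p + x: δQ = √(δp² + δx²) = √(0.00905 + 0.00959) = 0.137

0.137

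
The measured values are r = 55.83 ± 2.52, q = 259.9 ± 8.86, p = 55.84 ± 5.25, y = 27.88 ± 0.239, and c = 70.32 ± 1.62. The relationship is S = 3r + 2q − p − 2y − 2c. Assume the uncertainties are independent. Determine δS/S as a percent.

4.65%

Sums and differences: (δS)² = Σ (cᵢ δxᵢ)².
  (3·δr)² = 57.2;  (2·δq)² = 314;  (δp)² = 27.6;  (2·δy)² = 0.228;  (2·δc)² = 10.5
δS = √(409) = 20.2
S = 435.0, so δS/S = 20.2/435.0 = 0.0465.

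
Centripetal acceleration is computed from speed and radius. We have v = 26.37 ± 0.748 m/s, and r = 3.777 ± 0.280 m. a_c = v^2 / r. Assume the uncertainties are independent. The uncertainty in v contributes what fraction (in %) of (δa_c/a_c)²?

(δa_c/a_c)² = (2·δv/v)² + (-1·δr/r)²
  v term: (2×0.0284)² = 0.00322
  r term: (-1×0.0741)² = 0.00550
Total = 0.00871. Share from v = 0.00322/0.00871 = 0.369.

36.9%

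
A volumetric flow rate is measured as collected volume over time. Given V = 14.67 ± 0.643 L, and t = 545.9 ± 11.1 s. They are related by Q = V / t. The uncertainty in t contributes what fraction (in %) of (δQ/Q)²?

17.7%

(δQ/Q)² = (1·δV/V)² + (-1·δt/t)²
  V term: (1×0.0438)² = 0.00192
  t term: (-1×0.0203)² = 0.000413
Total = 0.00233. Share from t = 0.000413/0.00233 = 0.177.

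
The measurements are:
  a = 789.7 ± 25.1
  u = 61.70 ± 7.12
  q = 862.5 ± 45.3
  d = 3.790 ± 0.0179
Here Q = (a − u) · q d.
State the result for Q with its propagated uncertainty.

Let w = a − u = 728.0. δw = √(δa² + δu²) = √(630 + 50.7) = 26.1, so δw/w = 0.0358.
Q is then a monomial in w, q, d:
δQ/Q = √((δw/w)² + (1·δq/q)² + (1·δd/d)²) = √(0.00128 + 0.00276 + 2.23e-05) = 0.0638
Q = 2.38e+06, so δQ = 0.0638 × 2.38e+06 = 1.52e+05.

(2.380 ± 0.152) × 10^6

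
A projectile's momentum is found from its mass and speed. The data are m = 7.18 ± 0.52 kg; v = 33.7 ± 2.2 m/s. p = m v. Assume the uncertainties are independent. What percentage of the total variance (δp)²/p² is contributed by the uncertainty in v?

44.8%

(δp/p)² = (1·δm/m)² + (1·δv/v)²
  m term: (1×0.0724)² = 0.00525
  v term: (1×0.0653)² = 0.00426
Total = 0.00951. Share from v = 0.00426/0.00951 = 0.448.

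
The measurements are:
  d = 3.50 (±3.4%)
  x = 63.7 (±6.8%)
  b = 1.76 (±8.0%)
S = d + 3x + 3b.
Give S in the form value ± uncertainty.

Sums and differences: (δS)² = Σ (cᵢ δxᵢ)².
  (δd)² = 0.0142;  (3·δx)² = 169;  (3·δb)² = 0.178
δS = √(169) = 13.0
S = 200.

200 ± 13.0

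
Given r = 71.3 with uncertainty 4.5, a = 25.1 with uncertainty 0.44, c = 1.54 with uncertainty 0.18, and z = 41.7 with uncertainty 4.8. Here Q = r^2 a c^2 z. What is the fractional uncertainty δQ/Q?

0.290

Each factor contributes (exponent × relative error)² to (δQ/Q)²:
  (2·δr/r)² = (2×0.0631)² = 0.0159;  (1·δa/a)² = (1×0.0175)² = 0.000307;  (2·δc/c)² = (2×0.117)² = 0.0546;  (1·δz/z)² = (1×0.115)² = 0.0132
δQ/Q = √(0.0841) = 0.290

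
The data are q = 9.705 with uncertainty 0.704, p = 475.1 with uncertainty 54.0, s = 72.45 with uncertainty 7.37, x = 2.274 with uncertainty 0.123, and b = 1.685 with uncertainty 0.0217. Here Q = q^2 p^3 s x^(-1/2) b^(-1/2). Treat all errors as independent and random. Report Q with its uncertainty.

(3.738 ± 1.44) × 10^11

For a monomial Q ∝ q^2, p^3, s, x^(-1/2), b^(-1/2), fractional errors add in quadrature:
  (2·δq/q)² = (2×0.0725)² = 0.0210;  (3·δp/p)² = (3×0.114)² = 0.116;  (1·δs/s)² = (1×0.102)² = 0.0103;  (−½·δx/x)² = (-0.5×0.0541)² = 0.000731;  (−½·δb/b)² = (-0.5×0.0129)² = 4.15e-05
δQ/Q = √(0.148) = 0.385
Q = 3.738e+11, so δQ = 0.385 × 3.738e+11 = 1.44e+11.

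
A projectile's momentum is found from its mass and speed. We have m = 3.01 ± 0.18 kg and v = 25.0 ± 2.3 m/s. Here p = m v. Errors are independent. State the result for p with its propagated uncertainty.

75.2 ± 8.26 kg·m/s

For a monomial p ∝ m, v, fractional errors add in quadrature:
  (1·δm/m)² = (1×0.0598)² = 0.00358;  (1·δv/v)² = (1×0.0920)² = 0.00846
δp/p = √(0.0120) = 0.110
p = 75.2 kg·m/s, so δp = 0.110 × 75.2 = 8.26 kg·m/s.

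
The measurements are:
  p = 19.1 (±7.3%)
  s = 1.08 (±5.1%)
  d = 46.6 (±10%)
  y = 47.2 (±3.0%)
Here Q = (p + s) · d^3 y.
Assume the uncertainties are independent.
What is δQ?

Let u = p + s = 20.2. δu = √(δp² + δs²) = √(1.94 + 0.00303) = 1.40, so δu/u = 0.0691.
Q is then a monomial in u, d, y:
δQ/Q = √((δu/u)² + (3·δd/d)² + (1·δy/y)²) = √(0.00478 + 0.0900 + 0.000900) = 0.309
Q = 9.64e+07, so δQ = 0.309 × 9.64e+07 = 2.98e+07.

2.98e+07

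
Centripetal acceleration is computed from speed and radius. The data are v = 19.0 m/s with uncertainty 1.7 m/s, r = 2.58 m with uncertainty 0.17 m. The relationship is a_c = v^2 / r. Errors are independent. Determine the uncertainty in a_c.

Relative error in a monomial: (δa_c/a_c)² = Σ (nᵢ · δxᵢ/xᵢ)².
  (2·δv/v)² = (2×0.0895)² = 0.0320;  (-1·δr/r)² = (-1×0.0659)² = 0.00434
δa_c/a_c = √(0.0364) = 0.191
a_c = 140 m/s^2, so δa_c = 0.191 × 140 = 26.7 m/s^2.

26.7 m/s^2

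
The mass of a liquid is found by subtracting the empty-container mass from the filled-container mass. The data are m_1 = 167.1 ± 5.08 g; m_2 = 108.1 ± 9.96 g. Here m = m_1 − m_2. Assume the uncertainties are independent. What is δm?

For a sum/difference, combine absolute errors in quadrature:
  (δm_1)² = 25.8;  (δm_2)² = 99.2
δm = √(125) = 11.2 g

11.2 g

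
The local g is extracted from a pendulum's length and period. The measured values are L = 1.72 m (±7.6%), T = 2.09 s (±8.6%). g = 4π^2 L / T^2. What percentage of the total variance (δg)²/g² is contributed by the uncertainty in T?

83.7%

(δg/g)² = (1·δL/L)² + (-2·δT/T)²
  L term: (1×0.0760)² = 0.00578
  T term: (-2×0.0860)² = 0.0296
Total = 0.0354. Share from T = 0.0296/0.0354 = 0.837.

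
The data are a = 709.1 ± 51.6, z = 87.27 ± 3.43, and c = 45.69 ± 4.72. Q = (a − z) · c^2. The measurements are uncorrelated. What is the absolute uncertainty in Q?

Let u = a − z = 621.8. δu = √(δa² + δz²) = √(2660 + 11.8) = 51.7, so δu/u = 0.0832.
Q is then a monomial in u, c:
δQ/Q = √((δu/u)² + (2·δc/c)²) = √(0.00692 + 0.0427) = 0.223
Q = 1.298e+06, so δQ = 0.223 × 1.298e+06 = 2.89e+05.

2.89e+05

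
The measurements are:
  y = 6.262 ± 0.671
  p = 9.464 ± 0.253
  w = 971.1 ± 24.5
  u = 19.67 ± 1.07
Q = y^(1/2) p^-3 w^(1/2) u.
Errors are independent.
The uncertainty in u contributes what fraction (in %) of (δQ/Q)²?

(δQ/Q)² = (½·δy/y)² + (-3·δp/p)² + (½·δw/w)² + (1·δu/u)²
  y term: (0.5×0.107)² = 0.00287
  p term: (-3×0.0267)² = 0.00643
  w term: (0.5×0.0252)² = 0.000159
  u term: (1×0.0544)² = 0.00296
Total = 0.0124. Share from u = 0.00296/0.0124 = 0.238.

23.8%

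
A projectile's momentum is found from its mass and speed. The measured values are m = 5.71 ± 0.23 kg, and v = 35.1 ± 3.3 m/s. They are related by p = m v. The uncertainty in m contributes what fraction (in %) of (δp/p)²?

(δp/p)² = (1·δm/m)² + (1·δv/v)²
  m term: (1×0.0403)² = 0.00162
  v term: (1×0.0940)² = 0.00884
Total = 0.0105. Share from m = 0.00162/0.0105 = 0.155.

15.5%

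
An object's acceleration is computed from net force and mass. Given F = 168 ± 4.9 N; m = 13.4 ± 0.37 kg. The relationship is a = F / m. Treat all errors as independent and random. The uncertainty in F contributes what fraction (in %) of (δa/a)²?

(δa/a)² = (1·δF/F)² + (-1·δm/m)²
  F term: (1×0.0292)² = 0.000851
  m term: (-1×0.0276)² = 0.000762
Total = 0.00161. Share from F = 0.000851/0.00161 = 0.527.

52.7%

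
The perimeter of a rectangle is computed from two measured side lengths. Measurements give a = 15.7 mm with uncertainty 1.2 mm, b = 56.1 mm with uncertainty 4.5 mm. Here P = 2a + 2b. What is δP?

9.31 mm

For a sum/difference, combine absolute errors in quadrature:
  (2·δa)² = 5.76;  (2·δb)² = 81.0
δP = √(86.8) = 9.31 mm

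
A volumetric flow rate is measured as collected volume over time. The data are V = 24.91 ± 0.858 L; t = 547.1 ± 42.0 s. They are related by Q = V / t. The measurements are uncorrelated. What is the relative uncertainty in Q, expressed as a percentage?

Products/powers → add relative errors in quadrature, weighted by exponent:
  (1·δV/V)² = (1×0.0344)² = 0.00119;  (-1·δt/t)² = (-1×0.0768)² = 0.00589
δQ/Q = √(0.00708) = 0.0841

8.41%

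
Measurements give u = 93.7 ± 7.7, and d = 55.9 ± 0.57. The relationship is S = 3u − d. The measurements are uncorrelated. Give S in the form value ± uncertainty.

225 ± 23.1

Absolute uncertainties add in quadrature for a linear combination:
  (3·δu)² = 534;  (δd)² = 0.325
δS = √(534) = 23.1
S = 225.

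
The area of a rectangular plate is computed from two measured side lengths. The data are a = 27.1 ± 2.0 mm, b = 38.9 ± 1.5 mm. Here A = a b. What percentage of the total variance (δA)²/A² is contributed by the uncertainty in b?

21.4%

(δA/A)² = (1·δa/a)² + (1·δb/b)²
  a term: (1×0.0738)² = 0.00545
  b term: (1×0.0386)² = 0.00149
Total = 0.00693. Share from b = 0.00149/0.00693 = 0.214.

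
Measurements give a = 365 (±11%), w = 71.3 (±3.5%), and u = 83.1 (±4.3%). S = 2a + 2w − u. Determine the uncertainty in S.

80.5

S is a linear combination, so absolute uncertainties add in quadrature:
  (2·δa)² = 6450;  (2·δw)² = 24.9;  (δu)² = 12.8
δS = √(6490) = 80.5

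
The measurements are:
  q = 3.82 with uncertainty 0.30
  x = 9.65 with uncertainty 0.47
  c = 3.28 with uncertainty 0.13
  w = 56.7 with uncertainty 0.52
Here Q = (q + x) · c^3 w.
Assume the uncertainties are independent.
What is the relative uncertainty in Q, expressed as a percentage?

12.6%

Let u = q + x = 13.5. δu = √(δq² + δx²) = √(0.0900 + 0.221) = 0.558, so δu/u = 0.0414.
Q is then a monomial in u, c, w:
δQ/Q = √((δu/u)² + (3·δc/c)² + (1·δw/w)²) = √(0.00171 + 0.0141 + 8.41e-05) = 0.126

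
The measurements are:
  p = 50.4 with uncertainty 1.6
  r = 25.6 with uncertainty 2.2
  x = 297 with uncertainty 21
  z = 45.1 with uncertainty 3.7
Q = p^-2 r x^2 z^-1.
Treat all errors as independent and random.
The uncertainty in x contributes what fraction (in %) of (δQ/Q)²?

(δQ/Q)² = (-2·δp/p)² + (1·δr/r)² + (2·δx/x)² + (-1·δz/z)²
  p term: (-2×0.0317)² = 0.00403
  r term: (1×0.0859)² = 0.00739
  x term: (2×0.0707)² = 0.0200
  z term: (-1×0.0820)² = 0.00673
Total = 0.0381. Share from x = 0.0200/0.0381 = 0.524.

52.4%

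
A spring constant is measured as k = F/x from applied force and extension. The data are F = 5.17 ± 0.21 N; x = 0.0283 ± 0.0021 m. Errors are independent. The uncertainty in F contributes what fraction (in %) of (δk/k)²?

(δk/k)² = (1·δF/F)² + (-1·δx/x)²
  F term: (1×0.0406)² = 0.00165
  x term: (-1×0.0742)² = 0.00551
Total = 0.00716. Share from F = 0.00165/0.00716 = 0.231.

23.1%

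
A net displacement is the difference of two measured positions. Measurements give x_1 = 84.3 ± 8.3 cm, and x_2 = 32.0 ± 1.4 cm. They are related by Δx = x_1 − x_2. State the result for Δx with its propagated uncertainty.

52.3 ± 8.42 cm

Δx is a linear combination, so absolute uncertainties add in quadrature:
  (δx_1)² = 68.9;  (δx_2)² = 1.96
δΔx = √(70.9) = 8.42 cm
Δx = 52.3 cm.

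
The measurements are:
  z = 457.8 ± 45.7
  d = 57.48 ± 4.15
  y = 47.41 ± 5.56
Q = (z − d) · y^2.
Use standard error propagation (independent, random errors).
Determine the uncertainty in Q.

Let u = z − d = 400.3. δu = √(δz² + δd²) = √(2090 + 17.2) = 45.9, so δu/u = 0.115.
Q is then a monomial in u, y:
δQ/Q = √((δu/u)² + (2·δy/y)²) = √(0.0131 + 0.0550) = 0.261
Q = 899800, so δQ = 0.261 × 899800 = 2.35e+05.

2.35e+05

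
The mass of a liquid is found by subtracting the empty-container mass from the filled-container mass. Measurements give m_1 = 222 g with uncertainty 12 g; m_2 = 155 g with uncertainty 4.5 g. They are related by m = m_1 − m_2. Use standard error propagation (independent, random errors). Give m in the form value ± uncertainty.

Sums and differences: (δm)² = Σ (cᵢ δxᵢ)².
  (δm_1)² = 144;  (δm_2)² = 20.2
δm = √(164) = 12.8 g
m = 67.0 g.

67.0 ± 12.8 g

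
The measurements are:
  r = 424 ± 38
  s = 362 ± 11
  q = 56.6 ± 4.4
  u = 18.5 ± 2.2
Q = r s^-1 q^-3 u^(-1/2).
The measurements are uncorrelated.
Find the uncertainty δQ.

3.88e-07

Since Q is a product/quotient, work with relative uncertainties:
  (1·δr/r)² = (1×0.0896)² = 0.00803;  (-1·δs/s)² = (-1×0.0304)² = 0.000923;  (-3·δq/q)² = (-3×0.0777)² = 0.0544;  (−½·δu/u)² = (-0.5×0.119)² = 0.00354
δQ/Q = √(0.0669) = 0.259
Q = 1.5e-06, so δQ = 0.259 × 1.5e-06 = 3.88e-07.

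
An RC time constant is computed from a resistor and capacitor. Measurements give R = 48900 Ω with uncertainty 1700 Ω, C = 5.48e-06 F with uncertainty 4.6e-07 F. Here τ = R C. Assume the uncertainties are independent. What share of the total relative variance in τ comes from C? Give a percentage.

85.4%

(δτ/τ)² = (1·δR/R)² + (1·δC/C)²
  R term: (1×0.0348)² = 0.00121
  C term: (1×0.0839)² = 0.00705
Total = 0.00825. Share from C = 0.00705/0.00825 = 0.854.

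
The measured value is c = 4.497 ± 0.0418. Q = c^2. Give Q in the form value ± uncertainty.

20.22 ± 0.376

Q ∝ c^2, so δQ/Q = |2| · δc/c = 2 × 0.00930 = 0.0186.
Q = 20.22, so δQ = 0.0186 × 20.22 = 0.376.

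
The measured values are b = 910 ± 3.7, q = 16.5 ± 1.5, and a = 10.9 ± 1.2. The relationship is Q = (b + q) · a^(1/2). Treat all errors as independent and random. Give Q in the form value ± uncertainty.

3060 ± 169

Let u = b + q = 926. δu = √(δb² + δq²) = √(13.7 + 2.25) = 3.99, so δu/u = 0.00431.
Q is then a monomial in u, a:
δQ/Q = √((δu/u)² + (½·δa/a)²) = √(1.86e-05 + 0.00303) = 0.0552
Q = 3060, so δQ = 0.0552 × 3060 = 169.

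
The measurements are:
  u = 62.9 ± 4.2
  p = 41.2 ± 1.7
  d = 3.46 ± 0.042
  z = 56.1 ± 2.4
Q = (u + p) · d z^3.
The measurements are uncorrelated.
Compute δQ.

Let w = u + p = 104. δw = √(δu² + δp²) = √(17.6 + 2.89) = 4.53, so δw/w = 0.0435.
Q is then a monomial in w, d, z:
δQ/Q = √((δw/w)² + (1·δd/d)² + (3·δz/z)²) = √(0.00189 + 0.000147 + 0.0165) = 0.136
Q = 6.36e+07, so δQ = 0.136 × 6.36e+07 = 8.65e+06.

8.65e+06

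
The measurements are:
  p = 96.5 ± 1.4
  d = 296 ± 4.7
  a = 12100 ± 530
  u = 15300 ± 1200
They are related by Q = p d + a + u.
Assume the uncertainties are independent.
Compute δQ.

Let w = p·d = 28600. δw/w = √((1·δp/p)² + (1·δd/d)²) = √(0.000210 + 0.000252) = 0.0215, so δw = 614.
Q = w + a + u: δQ = √(δw² + δa² + δu²) = √(3.77e+05 + 2.81e+05 + 1.44e+06) = 1450

1450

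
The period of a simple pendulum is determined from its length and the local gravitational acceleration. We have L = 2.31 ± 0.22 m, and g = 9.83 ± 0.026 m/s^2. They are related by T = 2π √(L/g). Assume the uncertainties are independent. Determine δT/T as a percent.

4.76%

Products/powers → add relative errors in quadrature, weighted by exponent:
  (½·δL/L)² = (0.5×0.0952)² = 0.00227;  (−½·δg/g)² = (-0.5×0.00264)² = 1.75e-06
δT/T = √(0.00227) = 0.0476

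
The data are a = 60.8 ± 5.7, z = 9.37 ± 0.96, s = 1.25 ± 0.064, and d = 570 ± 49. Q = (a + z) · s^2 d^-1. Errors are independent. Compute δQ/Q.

0.157

Let u = a + z = 70.2. δu = √(δa² + δz²) = √(32.5 + 0.922) = 5.78, so δu/u = 0.0824.
Q is then a monomial in u, s, d:
δQ/Q = √((δu/u)² + (2·δs/s)² + (-1·δd/d)²) = √(0.00679 + 0.0105 + 0.00739) = 0.157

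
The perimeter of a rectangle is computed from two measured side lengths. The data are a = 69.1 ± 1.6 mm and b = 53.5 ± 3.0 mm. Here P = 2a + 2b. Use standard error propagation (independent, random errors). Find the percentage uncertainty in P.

2.77%

Sums and differences: (δP)² = Σ (cᵢ δxᵢ)².
  (2·δa)² = 10.2;  (2·δb)² = 36.0
δP = √(46.2) = 6.80 mm
P = 245 mm, so δP/P = 6.80/245 = 0.0277.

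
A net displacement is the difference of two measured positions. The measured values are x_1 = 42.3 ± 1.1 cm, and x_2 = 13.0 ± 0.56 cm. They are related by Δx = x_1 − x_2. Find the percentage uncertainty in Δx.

4.21%

Each term contributes (cᵢ δxᵢ)² to (δΔx)²:
  (δx_1)² = 1.21;  (δx_2)² = 0.314
δΔx = √(1.52) = 1.23 cm
Δx = 29.3 cm, so δΔx/Δx = 1.23/29.3 = 0.0421.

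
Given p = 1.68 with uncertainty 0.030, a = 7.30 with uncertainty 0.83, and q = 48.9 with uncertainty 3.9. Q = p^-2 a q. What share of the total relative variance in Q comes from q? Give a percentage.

30.9%

(δQ/Q)² = (-2·δp/p)² + (1·δa/a)² + (1·δq/q)²
  p term: (-2×0.0179)² = 0.00128
  a term: (1×0.114)² = 0.0129
  q term: (1×0.0798)² = 0.00636
Total = 0.0206. Share from q = 0.00636/0.0206 = 0.309.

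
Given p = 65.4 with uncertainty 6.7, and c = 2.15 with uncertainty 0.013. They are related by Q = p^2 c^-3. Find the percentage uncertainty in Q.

Q is a product of powers, so relative uncertainties combine in quadrature:
  (2·δp/p)² = (2×0.102)² = 0.0420;  (-3·δc/c)² = (-3×0.00605)² = 0.000329
δQ/Q = √(0.0423) = 0.206

20.6%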